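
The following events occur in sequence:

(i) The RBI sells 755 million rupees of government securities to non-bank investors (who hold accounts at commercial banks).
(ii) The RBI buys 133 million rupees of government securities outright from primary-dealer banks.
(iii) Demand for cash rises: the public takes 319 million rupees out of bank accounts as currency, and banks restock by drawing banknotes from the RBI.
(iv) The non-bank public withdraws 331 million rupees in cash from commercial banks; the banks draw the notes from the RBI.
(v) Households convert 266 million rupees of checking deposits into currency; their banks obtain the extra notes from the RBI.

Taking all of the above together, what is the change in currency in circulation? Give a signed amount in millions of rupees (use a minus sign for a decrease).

RBI balance sheet:
  Assets:      Securities −622M
  Liabilities: Bank reserves −1538M, Currency in circulation +916M
Commercial banking system:
  Assets:      Reserves at CB −1538M, Securities −133M
  Liabilities: Checkable deposits −1671M
So the change in currency in circulation is +916 million.

+916 million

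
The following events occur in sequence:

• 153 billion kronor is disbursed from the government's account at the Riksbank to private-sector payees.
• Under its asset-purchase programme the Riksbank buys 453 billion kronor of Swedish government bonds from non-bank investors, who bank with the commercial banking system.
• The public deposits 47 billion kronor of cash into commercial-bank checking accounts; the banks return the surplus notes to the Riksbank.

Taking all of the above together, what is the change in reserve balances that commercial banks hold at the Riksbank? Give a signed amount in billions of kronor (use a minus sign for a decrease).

+653 billion

Government spending 153 billion kronor: government payments flow into bank reserve accounts → +153B.
Asset purchase (from non-banks) 453 billion kronor: the Riksbank pays by crediting reserve accounts → +453B.
Currency deposit 47 billion kronor: returned notes are swapped for reserve credit → +47B.
Net: 153 + 453 + 47 = +653 billion.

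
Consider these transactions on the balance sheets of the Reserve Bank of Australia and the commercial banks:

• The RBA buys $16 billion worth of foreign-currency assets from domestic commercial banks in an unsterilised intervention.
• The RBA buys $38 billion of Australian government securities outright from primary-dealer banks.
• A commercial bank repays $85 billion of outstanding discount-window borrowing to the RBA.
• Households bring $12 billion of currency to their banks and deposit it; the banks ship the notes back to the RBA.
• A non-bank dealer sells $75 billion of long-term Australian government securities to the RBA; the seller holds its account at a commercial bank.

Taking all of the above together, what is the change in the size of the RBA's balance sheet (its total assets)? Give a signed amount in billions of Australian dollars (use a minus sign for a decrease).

RBA balance sheet:
  Assets:      Securities +$113B, Loans to banks −$85B, Foreign assets +$16B
  Liabilities: Bank reserves +$56B, Currency in circulation −$12B
Change in total RBA assets = +$44 billion.

+$44 billion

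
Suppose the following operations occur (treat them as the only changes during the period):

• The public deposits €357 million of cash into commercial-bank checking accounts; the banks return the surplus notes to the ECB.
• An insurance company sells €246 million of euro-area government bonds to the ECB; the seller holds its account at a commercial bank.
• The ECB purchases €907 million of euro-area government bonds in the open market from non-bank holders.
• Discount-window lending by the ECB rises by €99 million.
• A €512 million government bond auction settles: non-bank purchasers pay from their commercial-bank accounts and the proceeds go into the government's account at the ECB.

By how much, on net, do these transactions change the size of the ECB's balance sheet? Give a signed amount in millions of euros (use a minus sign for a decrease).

+€1252 million

Currency deposit €357 million: only the composition of liabilities changes → 0.
Asset purchase (from non-banks) €246 million: an ECB asset is acquired → +€246M.
Asset purchase (from non-banks) €907 million: an ECB asset is acquired → +€907M.
Discount-window loan €99 million: an ECB asset is acquired → +€99M.
Government account inflow €512 million: only the composition of liabilities changes → 0.
Net: 0 + 246 + 907 + 99 + 0 = +€1252 million.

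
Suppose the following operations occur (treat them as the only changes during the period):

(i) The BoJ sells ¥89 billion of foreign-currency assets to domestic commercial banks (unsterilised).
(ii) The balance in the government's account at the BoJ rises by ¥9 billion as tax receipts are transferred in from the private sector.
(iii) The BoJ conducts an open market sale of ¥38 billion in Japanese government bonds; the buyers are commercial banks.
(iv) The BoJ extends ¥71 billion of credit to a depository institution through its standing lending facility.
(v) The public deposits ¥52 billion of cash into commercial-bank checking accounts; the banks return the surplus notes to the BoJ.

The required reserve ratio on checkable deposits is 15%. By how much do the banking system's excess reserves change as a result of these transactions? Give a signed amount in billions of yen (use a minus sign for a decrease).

FX sale ¥89 billion: reserves −¥89B, deposits 0.
Government account inflow ¥9 billion: reserves −¥9B, deposits −¥9B.
OMO sale (to banks) ¥38 billion: reserves −¥38B, deposits 0.
Discount-window loan ¥71 billion: reserves +¥71B, deposits 0.
Currency deposit ¥52 billion: reserves +¥52B, deposits +¥52B.
Totals: Δreserves = −¥13B, Δdeposits = +¥43B.
Δrequired reserves = 15% × +¥43B = +¥6.45B.
Δexcess reserves = Δreserves − Δrequired = −¥13B − (+¥6.45B) = -¥19.45 billion.

-¥19.45 billion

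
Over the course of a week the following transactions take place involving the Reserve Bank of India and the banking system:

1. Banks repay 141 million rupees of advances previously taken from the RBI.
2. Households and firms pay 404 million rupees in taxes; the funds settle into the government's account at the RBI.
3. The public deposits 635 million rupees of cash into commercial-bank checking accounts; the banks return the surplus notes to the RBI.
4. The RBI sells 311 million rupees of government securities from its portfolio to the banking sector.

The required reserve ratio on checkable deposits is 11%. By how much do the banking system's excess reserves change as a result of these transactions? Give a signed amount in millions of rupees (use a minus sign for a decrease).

Discount-window repayment 141 million rupees: reserves −141M, deposits 0.
Government account inflow 404 million rupees: reserves −404M, deposits −404M.
Currency deposit 635 million rupees: reserves +635M, deposits +635M.
OMO sale (to banks) 311 million rupees: reserves −311M, deposits 0.
Totals: Δreserves = −221M, Δdeposits = +231M.
Δrequired reserves = 11% × +231M = +25.41M.
Δexcess reserves = Δreserves − Δrequired = −221M − (+25.41M) = -246.41 million.

-246.41 million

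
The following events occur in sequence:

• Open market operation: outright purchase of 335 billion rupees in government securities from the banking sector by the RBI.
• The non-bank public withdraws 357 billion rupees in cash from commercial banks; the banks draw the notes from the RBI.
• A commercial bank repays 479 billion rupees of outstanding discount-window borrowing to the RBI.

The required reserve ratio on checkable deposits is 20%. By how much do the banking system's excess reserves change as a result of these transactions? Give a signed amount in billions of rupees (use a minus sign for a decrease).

-429.6 billion

OMO purchase (from banks) 335 billion rupees: reserves +335B, deposits 0.
Currency withdrawal 357 billion rupees: reserves −357B, deposits −357B.
Discount-window repayment 479 billion rupees: reserves −479B, deposits 0.
Totals: Δreserves = −501B, Δdeposits = −357B.
Δrequired reserves = 20% × −357B = −71.4B.
Δexcess reserves = Δreserves − Δrequired = −501B − (−71.4B) = -429.6 billion.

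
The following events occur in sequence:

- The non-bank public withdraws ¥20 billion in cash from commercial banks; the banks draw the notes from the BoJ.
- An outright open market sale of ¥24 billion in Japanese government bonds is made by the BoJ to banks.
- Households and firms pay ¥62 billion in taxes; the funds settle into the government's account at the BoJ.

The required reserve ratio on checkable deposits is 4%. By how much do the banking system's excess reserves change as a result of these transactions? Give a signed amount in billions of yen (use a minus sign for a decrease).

-¥102.72 billion

Currency withdrawal ¥20 billion: reserves −¥20B, deposits −¥20B.
OMO sale (to banks) ¥24 billion: reserves −¥24B, deposits 0.
Government account inflow ¥62 billion: reserves −¥62B, deposits −¥62B.
Totals: Δreserves = −¥106B, Δdeposits = −¥82B.
Δrequired reserves = 4% × −¥82B = −¥3.28B.
Δexcess reserves = Δreserves − Δrequired = −¥106B − (−¥3.28B) = -¥102.72 billion.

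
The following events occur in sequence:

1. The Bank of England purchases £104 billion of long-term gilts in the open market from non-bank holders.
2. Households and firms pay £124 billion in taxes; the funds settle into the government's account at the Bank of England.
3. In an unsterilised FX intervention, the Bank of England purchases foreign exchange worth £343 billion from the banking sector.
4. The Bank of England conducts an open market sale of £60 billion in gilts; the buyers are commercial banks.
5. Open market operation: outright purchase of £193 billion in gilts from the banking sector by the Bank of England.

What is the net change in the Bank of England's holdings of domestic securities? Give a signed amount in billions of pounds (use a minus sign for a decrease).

+£237 billion

Asset purchase (from non-banks) £104 billion: securities added to the Bank of England's portfolio → +£104B.
Government account inflow £124 billion: the Bank of England's securities portfolio is untouched → 0.
FX purchase £343 billion: the Bank of England's securities portfolio is untouched → 0.
OMO sale (to banks) £60 billion: securities removed from the Bank of England's portfolio → −£60B.
OMO purchase (from banks) £193 billion: securities added to the Bank of England's portfolio → +£193B.
Net: 104 + 0 + 0 − 60 + 193 = +£237 billion.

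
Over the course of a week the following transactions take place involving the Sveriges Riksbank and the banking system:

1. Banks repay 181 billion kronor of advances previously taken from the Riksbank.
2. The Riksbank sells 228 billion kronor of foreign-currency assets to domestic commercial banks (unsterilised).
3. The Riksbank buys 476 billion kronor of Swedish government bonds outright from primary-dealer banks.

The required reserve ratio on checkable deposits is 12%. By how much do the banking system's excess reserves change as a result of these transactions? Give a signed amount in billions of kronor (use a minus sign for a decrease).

+67 billion

Discount-window repayment 181 billion kronor: reserves −181B, deposits 0.
FX sale 228 billion kronor: reserves −228B, deposits 0.
OMO purchase (from banks) 476 billion kronor: reserves +476B, deposits 0.
Totals: Δreserves = +67B, Δdeposits = 0.
Δrequired reserves = 12% × 0 = 0.
Δexcess reserves = Δreserves − Δrequired = +67B − (0) = +67 billion.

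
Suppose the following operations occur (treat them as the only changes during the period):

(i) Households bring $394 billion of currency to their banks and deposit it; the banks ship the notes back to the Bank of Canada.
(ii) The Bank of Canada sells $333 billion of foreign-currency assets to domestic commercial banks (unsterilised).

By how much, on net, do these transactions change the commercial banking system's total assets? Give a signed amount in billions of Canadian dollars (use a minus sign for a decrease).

Currency deposit $394 billion: bank balance sheets expand → +$394B.
FX sale $333 billion: just an asset swap on bank balance sheets → 0.
Net: 394 + 0 = +$394 billion.

+$394 billion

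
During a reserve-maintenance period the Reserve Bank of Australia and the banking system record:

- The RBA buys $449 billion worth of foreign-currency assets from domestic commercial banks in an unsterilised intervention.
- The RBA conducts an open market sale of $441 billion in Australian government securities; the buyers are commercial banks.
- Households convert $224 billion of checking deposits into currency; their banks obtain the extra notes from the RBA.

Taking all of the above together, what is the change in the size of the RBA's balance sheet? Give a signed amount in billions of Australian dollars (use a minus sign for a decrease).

+$8 billion

RBA balance sheet:
  Assets:      Securities −$441B, Foreign assets +$449B
  Liabilities: Bank reserves −$216B, Currency in circulation +$224B
Change in total RBA assets = +$8 billion.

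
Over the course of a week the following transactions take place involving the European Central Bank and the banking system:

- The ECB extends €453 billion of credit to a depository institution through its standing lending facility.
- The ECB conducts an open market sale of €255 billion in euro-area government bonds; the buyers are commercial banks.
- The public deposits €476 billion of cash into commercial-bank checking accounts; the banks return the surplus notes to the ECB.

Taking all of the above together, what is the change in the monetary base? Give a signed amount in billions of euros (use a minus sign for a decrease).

Discount-window loan €453 billion: ECB balance sheet expands → +€453B.
OMO sale (to banks) €255 billion: ECB balance sheet contracts → −€255B.
Currency deposit €476 billion: just a shift between currency and reserves — both are base money → 0.
Net: 453 − 255 + 0 = +€198 billion.

+€198 billion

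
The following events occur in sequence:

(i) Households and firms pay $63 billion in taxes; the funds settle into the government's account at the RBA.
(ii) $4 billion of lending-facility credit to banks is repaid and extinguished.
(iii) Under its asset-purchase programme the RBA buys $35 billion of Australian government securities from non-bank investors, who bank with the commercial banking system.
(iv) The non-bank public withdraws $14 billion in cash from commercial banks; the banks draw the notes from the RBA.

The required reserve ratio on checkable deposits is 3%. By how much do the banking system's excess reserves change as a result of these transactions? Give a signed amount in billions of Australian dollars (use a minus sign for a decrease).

Government account inflow $63 billion: reserves −$63B, deposits −$63B.
Discount-window repayment $4 billion: reserves −$4B, deposits 0.
Asset purchase (from non-banks) $35 billion: reserves +$35B, deposits +$35B.
Currency withdrawal $14 billion: reserves −$14B, deposits −$14B.
Totals: Δreserves = −$46B, Δdeposits = −$42B.
Δrequired reserves = 3% × −$42B = −$1.26B.
Δexcess reserves = Δreserves − Δrequired = −$46B − (−$1.26B) = -$44.74 billion.

-$44.74 billion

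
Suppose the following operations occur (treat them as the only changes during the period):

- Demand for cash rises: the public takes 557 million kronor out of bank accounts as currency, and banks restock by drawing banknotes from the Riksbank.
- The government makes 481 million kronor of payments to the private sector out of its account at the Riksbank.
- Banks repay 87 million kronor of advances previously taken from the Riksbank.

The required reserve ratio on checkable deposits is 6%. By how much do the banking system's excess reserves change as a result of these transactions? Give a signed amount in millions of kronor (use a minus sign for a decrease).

Currency withdrawal 557 million kronor: reserves −557M, deposits −557M.
Government spending 481 million kronor: reserves +481M, deposits +481M.
Discount-window repayment 87 million kronor: reserves −87M, deposits 0.
Totals: Δreserves = −163M, Δdeposits = −76M.
Δrequired reserves = 6% × −76M = −4.56M.
Δexcess reserves = Δreserves − Δrequired = −163M − (−4.56M) = -158.44 million.

-158.44 million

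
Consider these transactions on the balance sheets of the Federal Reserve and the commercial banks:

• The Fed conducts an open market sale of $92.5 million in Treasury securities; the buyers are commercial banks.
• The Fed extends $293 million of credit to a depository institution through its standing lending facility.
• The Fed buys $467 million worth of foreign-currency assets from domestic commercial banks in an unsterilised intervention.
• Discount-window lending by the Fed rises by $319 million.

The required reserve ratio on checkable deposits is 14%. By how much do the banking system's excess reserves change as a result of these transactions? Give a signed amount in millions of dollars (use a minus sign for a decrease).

OMO sale (to banks) $92.5 million: reserves −$92.5M, deposits 0.
Discount-window loan $293 million: reserves +$293M, deposits 0.
FX purchase $467 million: reserves +$467M, deposits 0.
Discount-window loan $319 million: reserves +$319M, deposits 0.
Totals: Δreserves = +$986.5M, Δdeposits = 0.
Δrequired reserves = 14% × 0 = 0.
Δexcess reserves = Δreserves − Δrequired = +$986.5M − (0) = +$986.5 million.

+$986.5 million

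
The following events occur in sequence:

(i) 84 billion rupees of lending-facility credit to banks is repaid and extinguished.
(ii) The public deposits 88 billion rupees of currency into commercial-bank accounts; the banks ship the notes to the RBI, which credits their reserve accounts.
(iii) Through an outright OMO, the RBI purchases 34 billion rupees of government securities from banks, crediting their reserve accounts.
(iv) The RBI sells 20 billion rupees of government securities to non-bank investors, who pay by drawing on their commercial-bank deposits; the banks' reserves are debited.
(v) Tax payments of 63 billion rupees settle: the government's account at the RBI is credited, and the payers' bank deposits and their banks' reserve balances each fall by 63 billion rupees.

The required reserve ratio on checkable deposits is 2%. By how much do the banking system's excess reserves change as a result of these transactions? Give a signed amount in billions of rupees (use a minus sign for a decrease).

-45.1 billion

Discount-window repayment 84 billion rupees: reserves −84B, deposits 0.
Currency deposit 88 billion rupees: reserves +88B, deposits +88B.
OMO purchase (from banks) 34 billion rupees: reserves +34B, deposits 0.
Asset sale (to non-banks) 20 billion rupees: reserves −20B, deposits −20B.
Government account inflow 63 billion rupees: reserves −63B, deposits −63B.
Totals: Δreserves = −45B, Δdeposits = +5B.
Δrequired reserves = 2% × +5B = +0.1B.
Δexcess reserves = Δreserves − Δrequired = −45B − (+0.1B) = -45.1 billion.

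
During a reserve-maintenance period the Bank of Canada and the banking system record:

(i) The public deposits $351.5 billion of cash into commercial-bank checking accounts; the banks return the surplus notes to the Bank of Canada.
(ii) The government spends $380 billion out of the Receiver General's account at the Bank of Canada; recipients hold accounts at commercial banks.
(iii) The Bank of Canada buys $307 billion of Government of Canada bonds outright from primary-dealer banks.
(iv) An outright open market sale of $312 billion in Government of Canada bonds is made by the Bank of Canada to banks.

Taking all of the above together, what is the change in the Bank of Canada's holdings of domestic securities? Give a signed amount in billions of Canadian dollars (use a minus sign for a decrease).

Currency deposit $351.5 billion: the Bank of Canada's securities portfolio is untouched → 0.
Government spending $380 billion: the Bank of Canada's securities portfolio is untouched → 0.
OMO purchase (from banks) $307 billion: securities added to the Bank of Canada's portfolio → +$307B.
OMO sale (to banks) $312 billion: securities removed from the Bank of Canada's portfolio → −$312B.
Net: 0 + 0 + 307 − 312 = -$5 billion.

-$5 billion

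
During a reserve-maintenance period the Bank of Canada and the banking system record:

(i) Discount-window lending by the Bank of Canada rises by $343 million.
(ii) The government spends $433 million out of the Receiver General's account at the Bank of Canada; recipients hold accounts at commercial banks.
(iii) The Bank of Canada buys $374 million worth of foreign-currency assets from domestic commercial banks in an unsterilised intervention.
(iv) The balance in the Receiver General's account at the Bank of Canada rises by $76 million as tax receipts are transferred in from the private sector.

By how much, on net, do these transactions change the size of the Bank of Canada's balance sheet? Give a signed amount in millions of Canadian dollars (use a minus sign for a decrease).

+$717 million

Discount-window loan $343 million: a Bank of Canada asset is acquired → +$343M.
Government spending $433 million: only the composition of liabilities changes → 0.
FX purchase $374 million: a Bank of Canada asset is acquired → +$374M.
Government account inflow $76 million: only the composition of liabilities changes → 0.
Net: 343 + 0 + 374 + 0 = +$717 million.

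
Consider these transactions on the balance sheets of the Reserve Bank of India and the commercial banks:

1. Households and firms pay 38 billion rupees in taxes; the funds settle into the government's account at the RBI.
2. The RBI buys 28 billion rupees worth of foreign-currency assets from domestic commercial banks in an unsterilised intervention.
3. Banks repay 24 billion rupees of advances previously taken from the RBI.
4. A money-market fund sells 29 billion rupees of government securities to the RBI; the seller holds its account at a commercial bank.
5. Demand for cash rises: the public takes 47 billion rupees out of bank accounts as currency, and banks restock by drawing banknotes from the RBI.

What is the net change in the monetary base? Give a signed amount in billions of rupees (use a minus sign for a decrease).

-5 billion

Government account inflow 38 billion rupees: reserves shift to a non-base liability → −38B.
FX purchase 28 billion rupees: RBI balance sheet expands → +28B.
Discount-window repayment 24 billion rupees: RBI balance sheet contracts → −24B.
Asset purchase (from non-banks) 29 billion rupees: RBI balance sheet expands → +29B.
Currency withdrawal 47 billion rupees: just a shift between currency and reserves — both are base money → 0.
Net: −38 + 28 − 24 + 29 + 0 = -5 billion.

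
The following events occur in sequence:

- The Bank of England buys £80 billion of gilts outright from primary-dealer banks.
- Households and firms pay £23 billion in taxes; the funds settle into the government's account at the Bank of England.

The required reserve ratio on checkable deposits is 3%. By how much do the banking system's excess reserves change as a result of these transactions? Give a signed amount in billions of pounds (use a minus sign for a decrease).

+£57.69 billion

OMO purchase (from banks) £80 billion: reserves +£80B, deposits 0.
Government account inflow £23 billion: reserves −£23B, deposits −£23B.
Totals: Δreserves = +£57B, Δdeposits = −£23B.
Δrequired reserves = 3% × −£23B = −£0.69B.
Δexcess reserves = Δreserves − Δrequired = +£57B − (−£0.69B) = +£57.69 billion.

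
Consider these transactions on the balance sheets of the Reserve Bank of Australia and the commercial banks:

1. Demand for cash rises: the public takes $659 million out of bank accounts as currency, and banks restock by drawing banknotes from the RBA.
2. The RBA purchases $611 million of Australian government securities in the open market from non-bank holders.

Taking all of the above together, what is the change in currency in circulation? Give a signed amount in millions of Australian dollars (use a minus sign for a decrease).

+$659 million

Currency withdrawal $659 million: notes leave the central bank → +$659M.
Asset purchase (from non-banks) $611 million: no currency enters or leaves circulation → 0.
Net: 659 + 0 = +$659 million.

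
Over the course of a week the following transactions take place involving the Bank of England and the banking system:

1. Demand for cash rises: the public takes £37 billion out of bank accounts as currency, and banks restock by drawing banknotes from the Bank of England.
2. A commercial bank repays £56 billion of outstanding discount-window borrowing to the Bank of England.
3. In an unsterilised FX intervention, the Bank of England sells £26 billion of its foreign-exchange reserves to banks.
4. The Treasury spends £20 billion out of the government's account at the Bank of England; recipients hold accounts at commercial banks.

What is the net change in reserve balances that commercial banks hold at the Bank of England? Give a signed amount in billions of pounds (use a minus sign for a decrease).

Bank of England balance sheet:
  Assets:      Loans to banks −£56B, Foreign assets −£26B
  Liabilities: Bank reserves −£99B, Currency in circulation +£37B, Government deposits −£20B
So the change in reserve balances that commercial banks hold at the Bank of England is -£99 billion.

-£99 billion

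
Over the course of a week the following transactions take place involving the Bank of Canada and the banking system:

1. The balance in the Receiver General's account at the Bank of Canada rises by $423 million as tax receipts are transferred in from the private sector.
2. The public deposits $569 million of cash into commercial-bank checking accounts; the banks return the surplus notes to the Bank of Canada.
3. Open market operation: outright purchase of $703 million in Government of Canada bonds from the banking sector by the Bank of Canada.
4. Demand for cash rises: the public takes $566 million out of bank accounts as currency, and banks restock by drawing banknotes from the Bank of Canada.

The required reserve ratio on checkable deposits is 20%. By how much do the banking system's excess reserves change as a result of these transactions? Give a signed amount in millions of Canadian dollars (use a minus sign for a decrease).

+$367 million

Government account inflow $423 million: reserves −$423M, deposits −$423M.
Currency deposit $569 million: reserves +$569M, deposits +$569M.
OMO purchase (from banks) $703 million: reserves +$703M, deposits 0.
Currency withdrawal $566 million: reserves −$566M, deposits −$566M.
Totals: Δreserves = +$283M, Δdeposits = −$420M.
Δrequired reserves = 20% × −$420M = −$84M.
Δexcess reserves = Δreserves − Δrequired = +$283M − (−$84M) = +$367 million.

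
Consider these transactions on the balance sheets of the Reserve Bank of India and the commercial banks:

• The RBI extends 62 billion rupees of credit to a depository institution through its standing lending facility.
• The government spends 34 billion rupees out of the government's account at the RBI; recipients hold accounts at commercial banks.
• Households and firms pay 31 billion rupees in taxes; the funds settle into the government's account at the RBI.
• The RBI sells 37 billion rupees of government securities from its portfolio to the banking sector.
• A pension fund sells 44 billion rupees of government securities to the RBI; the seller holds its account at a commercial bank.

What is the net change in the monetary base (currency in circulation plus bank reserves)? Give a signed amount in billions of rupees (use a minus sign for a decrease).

+72 billion

Discount-window loan 62 billion rupees: RBI balance sheet expands → +62B.
Government spending 34 billion rupees: a non-base liability converts back to reserves → +34B.
Government account inflow 31 billion rupees: reserves shift to a non-base liability → −31B.
OMO sale (to banks) 37 billion rupees: RBI balance sheet contracts → −37B.
Asset purchase (from non-banks) 44 billion rupees: RBI balance sheet expands → +44B.
Net: 62 + 34 − 31 − 37 + 44 = +72 billion.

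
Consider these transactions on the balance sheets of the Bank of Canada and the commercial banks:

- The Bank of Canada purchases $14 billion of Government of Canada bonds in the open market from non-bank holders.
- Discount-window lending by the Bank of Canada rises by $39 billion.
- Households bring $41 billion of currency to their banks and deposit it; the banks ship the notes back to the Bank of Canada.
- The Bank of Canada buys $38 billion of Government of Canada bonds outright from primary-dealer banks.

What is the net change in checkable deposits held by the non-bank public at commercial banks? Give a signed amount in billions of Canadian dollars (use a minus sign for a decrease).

Bank of Canada balance sheet:
  Assets:      Securities +$52B, Loans to banks +$39B
  Liabilities: Bank reserves +$132B, Currency in circulation −$41B
Commercial banking system:
  Assets:      Reserves at CB +$132B, Securities −$38B
  Liabilities: Checkable deposits +$55B, Borrowings from CB +$39B
So the change in checkable deposits held by the non-bank public at commercial banks is +$55 billion.

+$55 billion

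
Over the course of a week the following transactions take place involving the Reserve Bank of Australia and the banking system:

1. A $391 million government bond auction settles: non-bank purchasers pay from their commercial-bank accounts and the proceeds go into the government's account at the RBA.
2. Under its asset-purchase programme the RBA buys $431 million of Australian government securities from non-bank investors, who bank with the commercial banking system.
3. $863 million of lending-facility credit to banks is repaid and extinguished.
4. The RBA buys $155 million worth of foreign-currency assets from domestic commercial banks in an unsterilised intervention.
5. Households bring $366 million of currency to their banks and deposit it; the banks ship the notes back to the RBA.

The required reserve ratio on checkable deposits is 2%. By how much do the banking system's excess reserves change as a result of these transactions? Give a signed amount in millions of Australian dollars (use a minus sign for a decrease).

-$310.12 million

Government account inflow $391 million: reserves −$391M, deposits −$391M.
Asset purchase (from non-banks) $431 million: reserves +$431M, deposits +$431M.
Discount-window repayment $863 million: reserves −$863M, deposits 0.
FX purchase $155 million: reserves +$155M, deposits 0.
Currency deposit $366 million: reserves +$366M, deposits +$366M.
Totals: Δreserves = −$302M, Δdeposits = +$406M.
Δrequired reserves = 2% × +$406M = +$8.12M.
Δexcess reserves = Δreserves − Δrequired = −$302M − (+$8.12M) = -$310.12 million.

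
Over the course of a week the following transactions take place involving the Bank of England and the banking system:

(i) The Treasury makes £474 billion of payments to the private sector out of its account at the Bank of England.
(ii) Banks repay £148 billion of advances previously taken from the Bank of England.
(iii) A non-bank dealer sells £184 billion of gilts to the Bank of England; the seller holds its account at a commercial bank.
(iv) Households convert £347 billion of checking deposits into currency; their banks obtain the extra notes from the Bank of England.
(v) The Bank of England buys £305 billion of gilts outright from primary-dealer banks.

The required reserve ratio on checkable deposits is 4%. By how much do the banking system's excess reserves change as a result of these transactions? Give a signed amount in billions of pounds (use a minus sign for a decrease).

+£455.56 billion

Government spending £474 billion: reserves +£474B, deposits +£474B.
Discount-window repayment £148 billion: reserves −£148B, deposits 0.
Asset purchase (from non-banks) £184 billion: reserves +£184B, deposits +£184B.
Currency withdrawal £347 billion: reserves −£347B, deposits −£347B.
OMO purchase (from banks) £305 billion: reserves +£305B, deposits 0.
Totals: Δreserves = +£468B, Δdeposits = +£311B.
Δrequired reserves = 4% × +£311B = +£12.44B.
Δexcess reserves = Δreserves − Δrequired = +£468B − (+£12.44B) = +£455.56 billion.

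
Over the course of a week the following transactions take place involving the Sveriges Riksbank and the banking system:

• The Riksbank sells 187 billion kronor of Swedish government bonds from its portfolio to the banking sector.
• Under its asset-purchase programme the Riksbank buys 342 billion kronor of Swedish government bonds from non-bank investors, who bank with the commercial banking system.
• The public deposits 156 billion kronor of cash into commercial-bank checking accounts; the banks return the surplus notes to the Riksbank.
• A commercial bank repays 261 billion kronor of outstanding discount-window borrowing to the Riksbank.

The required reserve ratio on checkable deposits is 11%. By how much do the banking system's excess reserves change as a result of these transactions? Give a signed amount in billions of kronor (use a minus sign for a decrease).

-4.78 billion

OMO sale (to banks) 187 billion kronor: reserves −187B, deposits 0.
Asset purchase (from non-banks) 342 billion kronor: reserves +342B, deposits +342B.
Currency deposit 156 billion kronor: reserves +156B, deposits +156B.
Discount-window repayment 261 billion kronor: reserves −261B, deposits 0.
Totals: Δreserves = +50B, Δdeposits = +498B.
Δrequired reserves = 11% × +498B = +54.78B.
Δexcess reserves = Δreserves − Δrequired = +50B − (+54.78B) = -4.78 billion.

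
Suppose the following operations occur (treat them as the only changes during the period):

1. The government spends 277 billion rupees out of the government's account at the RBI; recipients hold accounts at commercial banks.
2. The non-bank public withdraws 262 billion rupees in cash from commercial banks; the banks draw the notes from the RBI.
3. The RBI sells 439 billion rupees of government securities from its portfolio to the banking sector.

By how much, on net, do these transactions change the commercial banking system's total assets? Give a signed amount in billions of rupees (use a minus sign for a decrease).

+15 billion

RBI balance sheet:
  Assets:      Securities −439B
  Liabilities: Bank reserves −424B, Currency in circulation +262B, Government deposits −277B
Commercial banking system:
  Assets:      Reserves at CB −424B, Securities +439B
  Liabilities: Checkable deposits +15B
Change in total bank assets = +15 billion.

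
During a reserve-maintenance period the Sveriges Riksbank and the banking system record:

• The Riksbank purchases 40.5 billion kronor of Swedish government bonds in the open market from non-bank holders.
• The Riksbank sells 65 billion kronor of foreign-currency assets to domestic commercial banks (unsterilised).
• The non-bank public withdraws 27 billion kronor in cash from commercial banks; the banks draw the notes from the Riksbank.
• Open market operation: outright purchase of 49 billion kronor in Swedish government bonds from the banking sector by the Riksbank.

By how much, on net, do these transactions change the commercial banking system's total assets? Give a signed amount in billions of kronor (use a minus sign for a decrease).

+13.5 billion

Asset purchase (from non-banks) 40.5 billion kronor: bank balance sheets expand → +40.5B.
FX sale 65 billion kronor: just an asset swap on bank balance sheets → 0.
Currency withdrawal 27 billion kronor: bank balance sheets shrink → −27B.
OMO purchase (from banks) 49 billion kronor: just an asset swap on bank balance sheets → 0.
Net: 40.5 + 0 − 27 + 0 = +13.5 billion.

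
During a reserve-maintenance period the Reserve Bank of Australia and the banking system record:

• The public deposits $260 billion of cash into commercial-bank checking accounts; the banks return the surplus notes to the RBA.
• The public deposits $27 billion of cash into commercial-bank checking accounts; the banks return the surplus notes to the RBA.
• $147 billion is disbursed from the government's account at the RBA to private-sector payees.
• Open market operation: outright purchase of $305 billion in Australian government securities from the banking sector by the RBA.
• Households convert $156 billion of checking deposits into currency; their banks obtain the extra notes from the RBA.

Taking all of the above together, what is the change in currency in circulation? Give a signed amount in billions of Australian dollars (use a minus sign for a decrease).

-$131 billion

Currency deposit $260 billion: notes return to the central bank → −$260B.
Currency deposit $27 billion: notes return to the central bank → −$27B.
Government spending $147 billion: no currency enters or leaves circulation → 0.
OMO purchase (from banks) $305 billion: no currency enters or leaves circulation → 0.
Currency withdrawal $156 billion: notes leave the central bank → +$156B.
Net: −260 − 27 + 0 + 0 + 156 = -$131 billion.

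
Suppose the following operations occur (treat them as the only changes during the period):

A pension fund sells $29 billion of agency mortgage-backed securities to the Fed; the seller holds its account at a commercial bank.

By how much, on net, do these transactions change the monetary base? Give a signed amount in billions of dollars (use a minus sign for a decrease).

Asset purchase (from non-banks) $29 billion: Fed balance sheet expands → +$29B.

+$29 billion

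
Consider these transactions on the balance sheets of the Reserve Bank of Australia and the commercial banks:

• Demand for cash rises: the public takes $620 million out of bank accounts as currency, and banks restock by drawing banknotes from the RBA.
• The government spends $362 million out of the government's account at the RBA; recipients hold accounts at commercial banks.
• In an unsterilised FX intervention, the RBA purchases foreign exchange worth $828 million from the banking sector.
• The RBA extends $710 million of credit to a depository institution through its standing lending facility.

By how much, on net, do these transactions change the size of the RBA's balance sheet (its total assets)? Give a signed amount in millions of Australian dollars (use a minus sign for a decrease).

+$1538 million

Currency withdrawal $620 million: only the composition of liabilities changes → 0.
Government spending $362 million: only the composition of liabilities changes → 0.
FX purchase $828 million: an RBA asset is acquired → +$828M.
Discount-window loan $710 million: an RBA asset is acquired → +$710M.
Net: 0 + 0 + 828 + 710 = +$1538 million.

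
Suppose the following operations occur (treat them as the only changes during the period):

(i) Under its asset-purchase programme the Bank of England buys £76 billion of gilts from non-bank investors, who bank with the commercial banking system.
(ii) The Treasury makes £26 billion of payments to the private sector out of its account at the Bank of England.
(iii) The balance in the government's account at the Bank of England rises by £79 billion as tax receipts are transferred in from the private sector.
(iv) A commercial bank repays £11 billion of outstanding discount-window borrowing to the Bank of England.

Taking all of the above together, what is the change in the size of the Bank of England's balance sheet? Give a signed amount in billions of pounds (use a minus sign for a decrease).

+£65 billion

Asset purchase (from non-banks) £76 billion: a Bank of England asset is acquired → +£76B.
Government spending £26 billion: only the composition of liabilities changes → 0.
Government account inflow £79 billion: only the composition of liabilities changes → 0.
Discount-window repayment £11 billion: a Bank of England asset is shed → −£11B.
Net: 76 + 0 + 0 − 11 = +£65 billion.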